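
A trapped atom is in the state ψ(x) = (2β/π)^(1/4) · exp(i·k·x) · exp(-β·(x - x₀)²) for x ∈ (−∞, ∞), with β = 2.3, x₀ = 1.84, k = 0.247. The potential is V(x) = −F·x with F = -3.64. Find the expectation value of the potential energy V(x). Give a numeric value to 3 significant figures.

⟨V⟩ = ∫ V(x)·|ψ|² dx.
Gaussian moments (u = x − x₀): ∫u^(2j)·e^(−2βu²) du = (2j−1)!!/(4β)^j · √(π/(2β)), odd powers integrate to 0; here √(π/(2β)) = 0.82641.
⟨V⟩ = 6.6976.

6.70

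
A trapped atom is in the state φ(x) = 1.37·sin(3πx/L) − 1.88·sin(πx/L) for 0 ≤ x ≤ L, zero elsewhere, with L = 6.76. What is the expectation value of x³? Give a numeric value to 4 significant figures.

⟨x³⟩ = ∫ x³·|φ|² dx / ∫|φ|² dx (integrals over the domain).
On 0 ≤ x ≤ L (j ≠ l): ∫sin²(jπx/L) dx = L/2, ∫sin(jπx/L)·sin(lπx/L) dx = 0; diagonal moments ∫x·sin²(jπx/L) dx = L²/4, ∫x²·sin²(jπx/L) dx = L³·(1/6 − 1/(4j²π²)); cross terms ∫x·sin(jπx/L)·sin(lπx/L) dx = 0 for j + l even and −4jlL²/(π²(j² − l²)²) for j + l odd, ∫x²·sin(jπx/L)·sin(lπx/L) dx = (−1)^(j+l)·4jlL³/(π²(j² − l²)²); higher powers the same way via product-to-sum and parts.
State is unnormalized: ∫|φ|² dx = 18.290, and ∫φ*·x³·φ dx = 809.01, so ⟨x³⟩ = 809.01 / 18.290.
⟨x³⟩ = 44.232.

44.23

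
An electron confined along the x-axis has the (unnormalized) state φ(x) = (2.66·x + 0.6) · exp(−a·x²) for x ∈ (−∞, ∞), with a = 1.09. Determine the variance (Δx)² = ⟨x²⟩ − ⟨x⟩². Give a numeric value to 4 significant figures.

0.4685

Compute ⟨x⟩ and ⟨x²⟩ separately, then (Δx)² = ⟨x²⟩ − ⟨x⟩².
Expand each integrand as polynomial × e^(−2ax²) and use ∫x^(2j)·e^(−2ax²) dx = (2j−1)!!/(4a)^j · √(π/(2a)), odd powers → 0; here √(π/(2a)) = 1.2005.
Normalization: ∫|φ|² dx = 2.3803.
⟨x⟩ = 0.36922 and ⟨x²⟩ = 0.60479.
(Δx)² = 0.60479 − (0.36922)² = 0.46847.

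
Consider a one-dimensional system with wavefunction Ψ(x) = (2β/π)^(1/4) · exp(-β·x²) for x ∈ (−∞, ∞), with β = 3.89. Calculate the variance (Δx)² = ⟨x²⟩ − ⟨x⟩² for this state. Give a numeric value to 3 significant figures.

Compute ⟨x⟩ and ⟨x²⟩ separately, then (Δx)² = ⟨x²⟩ − ⟨x⟩².
Gaussian moments: ∫x^(2j)·e^(−2βx²) dx = (2j−1)!!/(4β)^j · √(π/(2β)), odd powers integrate to 0; here √(π/(2β)) = 0.63546.
⟨x⟩ = 0.0000 and ⟨x²⟩ = 0.064267.
(Δx)² = 0.064267 − (0.0000)² = 0.064267.

0.0643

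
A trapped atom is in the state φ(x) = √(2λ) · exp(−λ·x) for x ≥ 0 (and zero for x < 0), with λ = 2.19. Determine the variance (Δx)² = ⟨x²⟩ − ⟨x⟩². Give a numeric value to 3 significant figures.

0.0521

Compute ⟨x⟩ and ⟨x²⟩ separately, then (Δx)² = ⟨x²⟩ − ⟨x⟩².
Every integrand reduces to terms xʲ·e^(−2λx) on [0, ∞); use ∫₀^∞ xʲ·e^(−2λx) dx = j!/(2λ)^(j+1).
⟨x⟩ = 0.22831 and ⟨x²⟩ = 0.10425.
(Δx)² = 0.10425 − (0.22831)² = 0.052126.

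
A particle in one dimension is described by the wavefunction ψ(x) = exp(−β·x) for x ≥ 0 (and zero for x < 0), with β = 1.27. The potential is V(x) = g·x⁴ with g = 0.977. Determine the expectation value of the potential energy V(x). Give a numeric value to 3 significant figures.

⟨V⟩ = ∫ V(x)·|ψ|² dx / ∫|ψ|² dx.
Every integrand reduces to terms xʲ·e^(−2βx) on [0, ∞); use ∫₀^∞ xʲ·e^(−2βx) dx = j!/(2β)^(j+1).
State is unnormalized: ∫|ψ|² dx = 0.39370, and ∫ψ*·V(x)·ψ dx = 0.22179, so ⟨V⟩ = 0.22179 / 0.39370.
⟨V⟩ = 0.56334.

0.563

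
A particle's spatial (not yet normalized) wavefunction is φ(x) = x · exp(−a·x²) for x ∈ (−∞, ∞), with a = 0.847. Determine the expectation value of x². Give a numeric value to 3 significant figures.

⟨x²⟩ = ∫ x²·|φ|² dx / ∫|φ|² dx (integrals over the domain).
Expand each integrand as polynomial × e^(−2ax²) and use ∫x^(2j)·e^(−2ax²) dx = (2j−1)!!/(4a)^j · √(π/(2a)), odd powers → 0; here √(π/(2a)) = 1.3618.
State is unnormalized: ∫|φ|² dx = 0.40195, and ∫φ*·x²·φ dx = 0.35592, so ⟨x²⟩ = 0.35592 / 0.40195.
⟨x²⟩ = 0.88548.

0.885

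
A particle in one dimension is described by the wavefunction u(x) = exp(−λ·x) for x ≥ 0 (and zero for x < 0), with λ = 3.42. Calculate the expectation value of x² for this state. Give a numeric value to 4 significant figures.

⟨x²⟩ = ∫ x²·|u|² dx / ∫|u|² dx (integrals over the domain).
Every integrand reduces to terms xʲ·e^(−2λx) on [0, ∞); use ∫₀^∞ xʲ·e^(−2λx) dx = j!/(2λ)^(j+1).
State is unnormalized: ∫|u|² dx = 0.14620, and ∫u*·x²·u dx = 0.0062497, so ⟨x²⟩ = 0.0062497 / 0.14620.
⟨x²⟩ = 0.042748.

0.04275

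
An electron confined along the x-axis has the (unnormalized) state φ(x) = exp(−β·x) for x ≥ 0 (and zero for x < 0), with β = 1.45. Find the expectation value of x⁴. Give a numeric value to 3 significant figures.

0.339

⟨x⁴⟩ = ∫ x⁴·|φ|² dx / ∫|φ|² dx (integrals over the domain).
Every integrand reduces to terms xʲ·e^(−2βx) on [0, ∞); use ∫₀^∞ xʲ·e^(−2βx) dx = j!/(2β)^(j+1).
State is unnormalized: ∫|φ|² dx = 0.34483, and ∫φ*·x⁴·φ dx = 0.11701, so ⟨x⁴⟩ = 0.11701 / 0.34483.
⟨x⁴⟩ = 0.33933.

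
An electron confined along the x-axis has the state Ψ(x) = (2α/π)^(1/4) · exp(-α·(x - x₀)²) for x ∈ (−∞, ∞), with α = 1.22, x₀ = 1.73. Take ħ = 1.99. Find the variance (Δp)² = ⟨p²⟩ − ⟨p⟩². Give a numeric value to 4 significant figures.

Compute ⟨p⟩ and ⟨p²⟩ separately; (Δp)² = ⟨p²⟩ − ⟨p⟩².
Gaussian moments (u = x − x₀): ∫u^(2j)·e^(−2αu²) du = (2j−1)!!/(4α)^j · √(π/(2α)), odd powers integrate to 0; here √(π/(2α)) = 1.1347. Derivatives: d/dx e^(−αu²) = −2αu·e^(−αu²), d²/dx² e^(−αu²) = (4α²u² − 2α)·e^(−αu²).
⟨p⟩ = 0.0000 and ⟨p²⟩ = 4.8313.
(Δp)² = 4.8313 − (0.0000)² = 4.8313.

4.831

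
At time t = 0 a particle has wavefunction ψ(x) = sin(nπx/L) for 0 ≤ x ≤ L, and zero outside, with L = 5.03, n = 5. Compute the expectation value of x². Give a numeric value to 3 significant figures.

⟨x²⟩ = ∫ x²·|ψ|² dx / ∫|ψ|² dx (integrals over the domain).
With sin²θ = (1 − cos2θ)/2 on 0 ≤ x ≤ L: ∫sin²(nπx/L) dx = L/2, ∫x·sin²(nπx/L) dx = L²/4, ∫x²·sin²(nπx/L) dx = L³·(1/6 − 1/(4n²π²)); higher powers xᵏ the same way, integrating xᵏ·cos(2nπx/L) by parts.
State is unnormalized: ∫|ψ|² dx = 2.5150, and ∫ψ*·x²·ψ dx = 21.082, so ⟨x²⟩ = 21.082 / 2.5150.
⟨x²⟩ = 8.3824.

8.38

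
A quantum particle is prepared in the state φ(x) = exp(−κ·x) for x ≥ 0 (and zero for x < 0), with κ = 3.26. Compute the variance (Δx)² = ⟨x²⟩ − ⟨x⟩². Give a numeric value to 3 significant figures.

Compute ⟨x⟩ and ⟨x²⟩ separately, then (Δx)² = ⟨x²⟩ − ⟨x⟩².
Every integrand reduces to terms xʲ·e^(−2κx) on [0, ∞); use ∫₀^∞ xʲ·e^(−2κx) dx = j!/(2κ)^(j+1).
Normalization: ∫|φ|² dx = 0.15337.
⟨x⟩ = 0.15337 and ⟨x²⟩ = 0.047047.
(Δx)² = 0.047047 − (0.15337)² = 0.023524.

0.0235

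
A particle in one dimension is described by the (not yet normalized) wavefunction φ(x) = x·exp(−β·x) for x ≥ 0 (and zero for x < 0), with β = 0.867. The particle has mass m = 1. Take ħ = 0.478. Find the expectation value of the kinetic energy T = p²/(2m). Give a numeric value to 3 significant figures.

0.0859

T = −(ħ²/2m) d²/dx², so ⟨T⟩ = −(ħ²/2m) ∫ φ*·φ'' dx / ∫|φ|² dx; with m = 1.
Differentiate x·exp(−β·x) with the product rule; every integrand then reduces to terms xʲ·e^(−2βx) on [0, ∞), with ∫₀^∞ xʲ·e^(−2βx) dx = j!/(2β)^(j+1).
State is unnormalized: ∫|φ|² dx = 0.38360, and ∫φ*·(−ħ²/2m · φ'') dx = 0.032942, so ⟨T⟩ = 0.032942 / 0.38360.
⟨T⟩ = 0.085874.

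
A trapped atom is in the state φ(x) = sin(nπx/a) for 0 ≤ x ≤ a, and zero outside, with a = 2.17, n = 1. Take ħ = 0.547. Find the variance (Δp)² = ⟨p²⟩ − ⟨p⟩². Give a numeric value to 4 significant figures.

Compute ⟨p⟩ and ⟨p²⟩ separately; (Δp)² = ⟨p²⟩ − ⟨p⟩².
d/dx sin(nπx/a) = (nπ/a)·cos(nπx/a) and d²/dx² sin(nπx/a) = −(nπ/a)²·sin(nπx/a); on 0 ≤ x ≤ a, ∫sin²(nπx/a) dx = a/2 and ∫sin(nπx/a)·cos(nπx/a) dx = 0.
Normalization: ∫|φ|² dx = 1.0850.
⟨p⟩ = 0.0000 and ⟨p²⟩ = 0.62713.
(Δp)² = 0.62713 − (0.0000)² = 0.62713.

0.6271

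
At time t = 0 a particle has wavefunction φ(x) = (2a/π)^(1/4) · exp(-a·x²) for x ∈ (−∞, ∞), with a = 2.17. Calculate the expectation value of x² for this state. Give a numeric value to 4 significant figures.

⟨x²⟩ = ∫ x²·|φ|² dx (integrals over the domain).
Gaussian moments: ∫x^(2j)·e^(−2ax²) dx = (2j−1)!!/(4a)^j · √(π/(2a)), odd powers integrate to 0; here √(π/(2a)) = 0.85081.
⟨x²⟩ = 0.11521.

0.1152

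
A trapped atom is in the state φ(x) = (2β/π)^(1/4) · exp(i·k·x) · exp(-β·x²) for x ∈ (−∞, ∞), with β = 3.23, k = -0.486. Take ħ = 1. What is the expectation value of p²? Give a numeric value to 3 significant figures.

3.47

p² φ = −ħ² d²φ/dx²; ⟨p²⟩ = −ħ² ∫ φ*·φ'' dx.
Gaussian moments: ∫x^(2j)·e^(−2βx²) dx = (2j−1)!!/(4β)^j · √(π/(2β)), odd powers integrate to 0; here √(π/(2β)) = 0.69736. Derivatives: φ′ = (ik − 2βx)·φ, φ″ = ((ik − 2βx)² − 2β)·φ; the odd-in-x pieces drop out.
⟨p²⟩ = 3.4662.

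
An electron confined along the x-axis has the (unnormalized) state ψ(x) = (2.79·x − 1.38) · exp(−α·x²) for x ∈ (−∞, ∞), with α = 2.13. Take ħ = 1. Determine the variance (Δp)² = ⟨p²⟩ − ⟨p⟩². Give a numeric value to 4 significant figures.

3.511

Compute ⟨p⟩ and ⟨p²⟩ separately; (Δp)² = ⟨p²⟩ − ⟨p⟩².
Expand each integrand as polynomial × e^(−2αx²) and use ∫x^(2j)·e^(−2αx²) dx = (2j−1)!!/(4α)^j · √(π/(2α)), odd powers → 0; here √(π/(2α)) = 0.85876. Differentiate with the product rule, d/dx e^(−αx²) = −2αx·e^(−αx²).
Normalization: ∫|ψ|² dx = 2.4200.
⟨p⟩ = 0.0000 and ⟨p²⟩ = 3.5111.
(Δp)² = 3.5111 − (0.0000)² = 3.5111.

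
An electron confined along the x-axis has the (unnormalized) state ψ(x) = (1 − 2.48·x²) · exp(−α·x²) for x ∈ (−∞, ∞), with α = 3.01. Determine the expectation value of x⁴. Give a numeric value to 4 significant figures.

0.01230

⟨x⁴⟩ = ∫ x⁴·|ψ|² dx / ∫|ψ|² dx (integrals over the domain).
Expand each integrand as polynomial × e^(−2αx²) and use ∫x^(2j)·e^(−2αx²) dx = (2j−1)!!/(4α)^j · √(π/(2α)), odd powers → 0; here √(π/(2α)) = 0.72240.
State is unnormalized: ∫|ψ|² dx = 0.51675, and ∫ψ*·x⁴·ψ dx = 0.0063564, so ⟨x⁴⟩ = 0.0063564 / 0.51675.
⟨x⁴⟩ = 0.012301.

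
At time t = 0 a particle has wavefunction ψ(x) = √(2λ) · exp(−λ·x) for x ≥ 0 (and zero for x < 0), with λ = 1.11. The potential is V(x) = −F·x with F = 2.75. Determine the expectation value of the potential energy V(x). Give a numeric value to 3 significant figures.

-1.24

⟨V⟩ = ∫ V(x)·|ψ|² dx.
Every integrand reduces to terms xʲ·e^(−2λx) on [0, ∞); use ∫₀^∞ xʲ·e^(−2λx) dx = j!/(2λ)^(j+1).
⟨V⟩ = -1.2387.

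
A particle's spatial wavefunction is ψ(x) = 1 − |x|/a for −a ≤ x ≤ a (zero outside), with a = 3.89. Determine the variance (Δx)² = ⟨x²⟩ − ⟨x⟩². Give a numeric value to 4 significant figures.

1.513

Compute ⟨x⟩ and ⟨x²⟩ separately, then (Δx)² = ⟨x²⟩ − ⟨x⟩².
ψ is even, so ∫ over [−a, a] = 2∫₀ᵃ with ψ = 1 − x/a there: ∫₀ᵃ (1 − x/a)² dx = a/3, ∫₀ᵃ x²(1 − x/a)² dx = a³/30, ∫₀ᵃ x⁴(1 − x/a)² dx = a⁵/105.
Normalization: ∫|ψ|² dx = 2.5933.
⟨x⟩ = 0.0000 and ⟨x²⟩ = 1.5132.
(Δx)² = 1.5132 − (0.0000)² = 1.5132.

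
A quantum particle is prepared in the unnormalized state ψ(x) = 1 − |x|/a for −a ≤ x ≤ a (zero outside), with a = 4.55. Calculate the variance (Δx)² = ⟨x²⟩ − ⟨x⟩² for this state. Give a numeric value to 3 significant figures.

Compute ⟨x⟩ and ⟨x²⟩ separately, then (Δx)² = ⟨x²⟩ − ⟨x⟩².
ψ is even, so ∫ over [−a, a] = 2∫₀ᵃ with ψ = 1 − x/a there: ∫₀ᵃ (1 − x/a)² dx = a/3, ∫₀ᵃ x²(1 − x/a)² dx = a³/30, ∫₀ᵃ x⁴(1 − x/a)² dx = a⁵/105.
Normalization: ∫|ψ|² dx = 3.0333.
⟨x⟩ = 0.0000 and ⟨x²⟩ = 2.0703.
(Δx)² = 2.0703 − (0.0000)² = 2.0703.

2.07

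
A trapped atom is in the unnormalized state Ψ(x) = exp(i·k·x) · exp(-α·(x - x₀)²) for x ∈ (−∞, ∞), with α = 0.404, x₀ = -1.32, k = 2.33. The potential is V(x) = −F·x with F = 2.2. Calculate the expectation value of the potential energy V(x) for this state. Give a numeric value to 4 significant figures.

2.904

⟨V⟩ = ∫ V(x)·|Ψ|² dx / ∫|Ψ|² dx.
Gaussian moments (u = x − x₀): ∫u^(2j)·e^(−2αu²) du = (2j−1)!!/(4α)^j · √(π/(2α)), odd powers integrate to 0; here √(π/(2α)) = 1.9718.
State is unnormalized: ∫|Ψ|² dx = 1.9718, and ∫Ψ*·V(x)·Ψ dx = 5.7262, so ⟨V⟩ = 5.7262 / 1.9718.
⟨V⟩ = 2.9040.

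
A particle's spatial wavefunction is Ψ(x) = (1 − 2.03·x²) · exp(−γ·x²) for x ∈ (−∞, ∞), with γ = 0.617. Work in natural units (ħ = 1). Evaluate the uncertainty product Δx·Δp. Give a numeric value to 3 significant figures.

Δx = √(⟨x²⟩−⟨x⟩²), Δp = √(⟨p²⟩−⟨p⟩²).
Expand each integrand as polynomial × e^(−2γx²) and use ∫x^(2j)·e^(−2γx²) dx = (2j−1)!!/(4γ)^j · √(π/(2γ)), odd powers → 0; here √(π/(2γ)) = 1.5956. Differentiate with the product rule, d/dx e^(−γx²) = −2γx·e^(−γx²).
Normalization: ∫|Ψ|² dx = 2.2092.
⟨x⟩ = 0.0000, ⟨x²⟩ = 1.8182 ⇒ Δx = 1.3484.
⟨p⟩ = 0.0000, ⟨p²⟩ = 3.2891 ⇒ Δp = 1.8136.
Δx·Δp = 2.4454.

2.45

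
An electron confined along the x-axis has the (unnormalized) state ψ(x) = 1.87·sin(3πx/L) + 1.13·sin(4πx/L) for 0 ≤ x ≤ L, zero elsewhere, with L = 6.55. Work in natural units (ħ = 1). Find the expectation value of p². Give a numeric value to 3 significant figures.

2.50

p² ψ = −ħ² d²ψ/dx²; ⟨p²⟩ = −ħ² ∫ ψ*·ψ'' dx / ∫|ψ|² dx.
d²/dx² sin(jπx/L) = −(jπ/L)²·sin(jπx/L); on 0 ≤ x ≤ L, ∫sin²(jπx/L) dx = L/2 and ∫sin(jπx/L)·sin(lπx/L) dx = 0 for j ≠ l, so only diagonal terms survive in ∫|ψ|² and ∫ψ·ψ″; ∫ψ·ψ′ dx = [ψ²/2] between the walls = 0.
State is unnormalized: ∫|ψ|² dx = 15.634, and ∫ψ*·(−ħ² ψ'') dx = 39.104, so ⟨p²⟩ = 39.104 / 15.634.
⟨p²⟩ = 2.5012.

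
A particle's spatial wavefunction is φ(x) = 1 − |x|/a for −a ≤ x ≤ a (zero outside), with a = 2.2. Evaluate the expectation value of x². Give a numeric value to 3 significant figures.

0.484

⟨x²⟩ = ∫ x²·|φ|² dx / ∫|φ|² dx (integrals over the domain).
φ is even, so ∫ over [−a, a] = 2∫₀ᵃ with φ = 1 − x/a there: ∫₀ᵃ (1 − x/a)² dx = a/3, ∫₀ᵃ x²(1 − x/a)² dx = a³/30, ∫₀ᵃ x⁴(1 − x/a)² dx = a⁵/105.
State is unnormalized: ∫|φ|² dx = 1.4667, and ∫φ*·x²·φ dx = 0.70987, so ⟨x²⟩ = 0.70987 / 1.4667.
⟨x²⟩ = 0.48400.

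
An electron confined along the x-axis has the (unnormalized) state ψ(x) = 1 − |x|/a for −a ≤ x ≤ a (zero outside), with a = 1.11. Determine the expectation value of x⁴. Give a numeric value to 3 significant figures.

⟨x⁴⟩ = ∫ x⁴·|ψ|² dx / ∫|ψ|² dx (integrals over the domain).
ψ is even, so ∫ over [−a, a] = 2∫₀ᵃ with ψ = 1 − x/a there: ∫₀ᵃ (1 − x/a)² dx = a/3, ∫₀ᵃ x²(1 − x/a)² dx = a³/30, ∫₀ᵃ x⁴(1 − x/a)² dx = a⁵/105.
State is unnormalized: ∫|ψ|² dx = 0.74000, and ∫ψ*·x⁴·ψ dx = 0.032096, so ⟨x⁴⟩ = 0.032096 / 0.74000.
⟨x⁴⟩ = 0.043373.

0.0434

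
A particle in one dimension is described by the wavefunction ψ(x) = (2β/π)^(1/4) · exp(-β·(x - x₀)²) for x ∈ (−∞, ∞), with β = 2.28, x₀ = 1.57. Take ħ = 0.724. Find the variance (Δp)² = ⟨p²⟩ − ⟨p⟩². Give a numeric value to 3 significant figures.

Compute ⟨p⟩ and ⟨p²⟩ separately; (Δp)² = ⟨p²⟩ − ⟨p⟩².
Gaussian moments (u = x − x₀): ∫u^(2j)·e^(−2βu²) du = (2j−1)!!/(4β)^j · √(π/(2β)), odd powers integrate to 0; here √(π/(2β)) = 0.83003. Derivatives: d/dx e^(−βu²) = −2βu·e^(−βu²), d²/dx² e^(−βu²) = (4β²u² − 2β)·e^(−βu²).
⟨p⟩ = 0.0000 and ⟨p²⟩ = 1.1951.
(Δp)² = 1.1951 − (0.0000)² = 1.1951.

1.20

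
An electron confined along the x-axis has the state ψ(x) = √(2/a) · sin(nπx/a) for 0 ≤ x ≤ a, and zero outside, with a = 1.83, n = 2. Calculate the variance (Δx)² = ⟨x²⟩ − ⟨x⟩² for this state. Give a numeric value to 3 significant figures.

0.237

Compute ⟨x⟩ and ⟨x²⟩ separately, then (Δx)² = ⟨x²⟩ − ⟨x⟩².
With sin²θ = (1 − cos2θ)/2 on 0 ≤ x ≤ a: ∫sin²(nπx/a) dx = a/2, ∫x·sin²(nπx/a) dx = a²/4, ∫x²·sin²(nπx/a) dx = a³·(1/6 − 1/(4n²π²)); higher powers xᵏ the same way, integrating xᵏ·cos(2nπx/a) by parts.
⟨x⟩ = 0.91500 and ⟨x²⟩ = 1.0739.
(Δx)² = 1.0739 − (0.91500)² = 0.23666.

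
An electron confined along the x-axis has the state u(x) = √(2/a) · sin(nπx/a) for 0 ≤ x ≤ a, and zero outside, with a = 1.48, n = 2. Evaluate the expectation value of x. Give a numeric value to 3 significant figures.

0.740

⟨x⟩ = ∫ x·|u|² dx (integrals over the domain).
With sin²θ = (1 − cos2θ)/2 on 0 ≤ x ≤ a: ∫sin²(nπx/a) dx = a/2, ∫x·sin²(nπx/a) dx = a²/4, ∫x²·sin²(nπx/a) dx = a³·(1/6 − 1/(4n²π²)); higher powers xᵏ the same way, integrating xᵏ·cos(2nπx/a) by parts.
⟨x⟩ = 0.74000.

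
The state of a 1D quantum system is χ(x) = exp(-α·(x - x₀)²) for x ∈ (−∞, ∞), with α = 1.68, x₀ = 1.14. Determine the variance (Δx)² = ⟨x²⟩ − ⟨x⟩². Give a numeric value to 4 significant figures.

Compute ⟨x⟩ and ⟨x²⟩ separately, then (Δx)² = ⟨x²⟩ − ⟨x⟩².
Gaussian moments (u = x − x₀): ∫u^(2j)·e^(−2αu²) du = (2j−1)!!/(4α)^j · √(π/(2α)), odd powers integrate to 0; here √(π/(2α)) = 0.96695.
Normalization: ∫|χ|² dx = 0.96695.
⟨x⟩ = 1.1400 and ⟨x²⟩ = 1.4484.
(Δx)² = 1.4484 − (1.1400)² = 0.14881.

0.1488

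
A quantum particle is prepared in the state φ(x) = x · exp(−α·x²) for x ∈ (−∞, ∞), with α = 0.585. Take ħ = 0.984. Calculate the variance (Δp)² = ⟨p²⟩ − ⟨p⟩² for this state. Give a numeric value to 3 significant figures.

1.70

Compute ⟨p⟩ and ⟨p²⟩ separately; (Δp)² = ⟨p²⟩ − ⟨p⟩².
Expand each integrand as polynomial × e^(−2αx²) and use ∫x^(2j)·e^(−2αx²) dx = (2j−1)!!/(4α)^j · √(π/(2α)), odd powers → 0; here √(π/(2α)) = 1.6386. Differentiate with the product rule, d/dx e^(−αx²) = −2αx·e^(−αx²).
Normalization: ∫|φ|² dx = 0.70027.
⟨p⟩ = 0.0000 and ⟨p²⟩ = 1.6993.
(Δp)² = 1.6993 − (0.0000)² = 1.6993.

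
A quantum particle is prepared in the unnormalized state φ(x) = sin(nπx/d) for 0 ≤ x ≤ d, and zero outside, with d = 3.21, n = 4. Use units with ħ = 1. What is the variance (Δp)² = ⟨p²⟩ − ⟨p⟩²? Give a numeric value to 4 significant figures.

Compute ⟨p⟩ and ⟨p²⟩ separately; (Δp)² = ⟨p²⟩ − ⟨p⟩².
d/dx sin(nπx/d) = (nπ/d)·cos(nπx/d) and d²/dx² sin(nπx/d) = −(nπ/d)²·sin(nπx/d); on 0 ≤ x ≤ d, ∫sin²(nπx/d) dx = d/2 and ∫sin(nπx/d)·cos(nπx/d) dx = 0.
Normalization: ∫|φ|² dx = 1.6050.
⟨p⟩ = 0.0000 and ⟨p²⟩ = 15.325.
(Δp)² = 15.325 − (0.0000)² = 15.325.

15.33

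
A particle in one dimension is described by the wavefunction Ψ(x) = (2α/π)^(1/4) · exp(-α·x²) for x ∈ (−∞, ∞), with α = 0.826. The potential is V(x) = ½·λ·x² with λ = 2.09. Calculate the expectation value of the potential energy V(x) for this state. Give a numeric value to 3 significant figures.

⟨V⟩ = ∫ V(x)·|Ψ|² dx.
Gaussian moments: ∫x^(2j)·e^(−2αx²) dx = (2j−1)!!/(4α)^j · √(π/(2α)), odd powers integrate to 0; here √(π/(2α)) = 1.3790.
⟨V⟩ = 0.31628.

0.316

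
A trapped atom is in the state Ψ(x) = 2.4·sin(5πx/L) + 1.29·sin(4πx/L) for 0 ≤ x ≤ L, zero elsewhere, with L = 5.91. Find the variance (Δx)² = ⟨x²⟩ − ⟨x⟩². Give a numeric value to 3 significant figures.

Compute ⟨x⟩ and ⟨x²⟩ separately, then (Δx)² = ⟨x²⟩ − ⟨x⟩².
On 0 ≤ x ≤ L (j ≠ l): ∫sin²(jπx/L) dx = L/2, ∫sin(jπx/L)·sin(lπx/L) dx = 0; diagonal moments ∫x·sin²(jπx/L) dx = L²/4, ∫x²·sin²(jπx/L) dx = L³·(1/6 − 1/(4j²π²)); cross terms ∫x·sin(jπx/L)·sin(lπx/L) dx = 0 for j + l even and −4jlL²/(π²(j² − l²)²) for j + l odd, ∫x²·sin(jπx/L)·sin(lπx/L) dx = (−1)^(j+l)·4jlL³/(π²(j² − l²)²); higher powers the same way via product-to-sum and parts.
Normalization: ∫|Ψ|² dx = 21.938.
⟨x⟩ = 1.9685 and ⟨x²⟩ = 5.7326.
(Δx)² = 5.7326 − (1.9685)² = 1.8577.

1.86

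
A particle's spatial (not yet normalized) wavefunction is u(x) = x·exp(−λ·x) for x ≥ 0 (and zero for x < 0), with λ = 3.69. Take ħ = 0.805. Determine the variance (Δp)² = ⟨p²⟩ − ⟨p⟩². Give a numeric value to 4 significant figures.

Compute ⟨p⟩ and ⟨p²⟩ separately; (Δp)² = ⟨p²⟩ − ⟨p⟩².
Differentiate x·exp(−λ·x) with the product rule; every integrand then reduces to terms xʲ·e^(−2λx) on [0, ∞), with ∫₀^∞ xʲ·e^(−2λx) dx = j!/(2λ)^(j+1).
Normalization: ∫|u|² dx = 0.0049758.
⟨p⟩ = 0.0000 and ⟨p²⟩ = 8.8236.
(Δp)² = 8.8236 − (0.0000)² = 8.8236.

8.824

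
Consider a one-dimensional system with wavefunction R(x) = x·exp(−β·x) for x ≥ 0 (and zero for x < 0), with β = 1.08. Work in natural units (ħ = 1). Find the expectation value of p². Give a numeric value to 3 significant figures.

1.17

p² R = −ħ² d²R/dx²; ⟨p²⟩ = −ħ² ∫ R*·R'' dx / ∫|R|² dx.
Differentiate x·exp(−β·x) with the product rule; every integrand then reduces to terms xʲ·e^(−2βx) on [0, ∞), with ∫₀^∞ xʲ·e^(−2βx) dx = j!/(2β)^(j+1).
State is unnormalized: ∫|R|² dx = 0.19846, and ∫R*·(−ħ² R'') dx = 0.23148, so ⟨p²⟩ = 0.23148 / 0.19846.
⟨p²⟩ = 1.1664.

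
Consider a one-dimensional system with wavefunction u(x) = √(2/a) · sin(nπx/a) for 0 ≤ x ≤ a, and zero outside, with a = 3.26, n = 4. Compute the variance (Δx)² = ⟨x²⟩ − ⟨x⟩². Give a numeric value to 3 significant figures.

0.852

Compute ⟨x⟩ and ⟨x²⟩ separately, then (Δx)² = ⟨x²⟩ − ⟨x⟩².
With sin²θ = (1 − cos2θ)/2 on 0 ≤ x ≤ a: ∫sin²(nπx/a) dx = a/2, ∫x·sin²(nπx/a) dx = a²/4, ∫x²·sin²(nπx/a) dx = a³·(1/6 − 1/(4n²π²)); higher powers xᵏ the same way, integrating xᵏ·cos(2nπx/a) by parts.
⟨x⟩ = 1.6300 and ⟨x²⟩ = 3.5089.
(Δx)² = 3.5089 − (1.6300)² = 0.85198.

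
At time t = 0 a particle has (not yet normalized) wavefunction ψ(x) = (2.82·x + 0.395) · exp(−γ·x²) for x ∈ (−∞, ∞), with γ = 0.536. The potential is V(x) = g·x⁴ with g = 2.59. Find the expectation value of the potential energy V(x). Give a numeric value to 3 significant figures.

8.18

⟨V⟩ = ∫ V(x)·|ψ|² dx / ∫|ψ|² dx.
Expand each integrand as polynomial × e^(−2γx²) and use ∫x^(2j)·e^(−2γx²) dx = (2j−1)!!/(4γ)^j · √(π/(2γ)), odd powers → 0; here √(π/(2γ)) = 1.7119.
State is unnormalized: ∫|ψ|² dx = 6.6168, and ∫ψ*·V(x)·ψ dx = 54.117, so ⟨V⟩ = 54.117 / 6.6168.
⟨V⟩ = 8.1787.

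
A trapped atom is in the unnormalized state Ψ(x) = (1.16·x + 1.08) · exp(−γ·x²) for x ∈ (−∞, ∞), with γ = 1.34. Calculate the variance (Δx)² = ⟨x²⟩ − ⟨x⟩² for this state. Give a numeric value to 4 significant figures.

Compute ⟨x⟩ and ⟨x²⟩ separately, then (Δx)² = ⟨x²⟩ − ⟨x⟩².
Expand each integrand as polynomial × e^(−2γx²) and use ∫x^(2j)·e^(−2γx²) dx = (2j−1)!!/(4γ)^j · √(π/(2γ)), odd powers → 0; here √(π/(2γ)) = 1.0827.
Normalization: ∫|Ψ|² dx = 1.5347.
⟨x⟩ = 0.32979 and ⟨x²⟩ = 0.25265.
(Δx)² = 0.25265 − (0.32979)² = 0.14389.

0.1439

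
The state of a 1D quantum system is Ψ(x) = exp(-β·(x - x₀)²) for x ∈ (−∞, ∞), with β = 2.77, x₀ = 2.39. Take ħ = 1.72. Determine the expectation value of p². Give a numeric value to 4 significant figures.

8.195

p² Ψ = −ħ² d²Ψ/dx²; ⟨p²⟩ = −ħ² ∫ Ψ*·Ψ'' dx / ∫|Ψ|² dx.
Gaussian moments (u = x − x₀): ∫u^(2j)·e^(−2βu²) du = (2j−1)!!/(4β)^j · √(π/(2β)), odd powers integrate to 0; here √(π/(2β)) = 0.75304. Derivatives: d/dx e^(−βu²) = −2βu·e^(−βu²), d²/dx² e^(−βu²) = (4β²u² − 2β)·e^(−βu²).
State is unnormalized: ∫|Ψ|² dx = 0.75304, and ∫Ψ*·(−ħ² Ψ'') dx = 6.1710, so ⟨p²⟩ = 6.1710 / 0.75304.
⟨p²⟩ = 8.1948.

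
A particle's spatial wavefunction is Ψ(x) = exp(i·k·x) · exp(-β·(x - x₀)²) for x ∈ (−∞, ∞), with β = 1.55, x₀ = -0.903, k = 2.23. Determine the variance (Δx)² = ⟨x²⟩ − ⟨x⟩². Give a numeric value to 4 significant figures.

Compute ⟨x⟩ and ⟨x²⟩ separately, then (Δx)² = ⟨x²⟩ − ⟨x⟩².
Gaussian moments (u = x − x₀): ∫u^(2j)·e^(−2βu²) du = (2j−1)!!/(4β)^j · √(π/(2β)), odd powers integrate to 0; here √(π/(2β)) = 1.0067.
Normalization: ∫|Ψ|² dx = 1.0067.
⟨x⟩ = -0.90300 and ⟨x²⟩ = 0.97670.
(Δx)² = 0.97670 − (-0.90300)² = 0.16129.

0.1613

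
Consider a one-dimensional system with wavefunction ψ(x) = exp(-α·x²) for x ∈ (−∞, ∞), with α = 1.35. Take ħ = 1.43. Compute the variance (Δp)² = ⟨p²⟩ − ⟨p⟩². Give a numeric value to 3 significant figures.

Compute ⟨p⟩ and ⟨p²⟩ separately; (Δp)² = ⟨p²⟩ − ⟨p⟩².
Gaussian moments: ∫x^(2j)·e^(−2αx²) dx = (2j−1)!!/(4α)^j · √(π/(2α)), odd powers integrate to 0; here √(π/(2α)) = 1.0787. Derivatives: d/dx e^(−αx²) = −2αx·e^(−αx²), d²/dx² e^(−αx²) = (4α²x² − 2α)·e^(−αx²).
Normalization: ∫|ψ|² dx = 1.0787.
⟨p⟩ = 0.0000 and ⟨p²⟩ = 2.7606.
(Δp)² = 2.7606 − (0.0000)² = 2.7606.

2.76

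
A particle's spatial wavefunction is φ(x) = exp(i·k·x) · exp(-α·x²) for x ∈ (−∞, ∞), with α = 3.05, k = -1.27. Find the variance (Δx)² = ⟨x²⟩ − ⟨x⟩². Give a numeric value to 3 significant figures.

0.0820

Compute ⟨x⟩ and ⟨x²⟩ separately, then (Δx)² = ⟨x²⟩ − ⟨x⟩².
Gaussian moments: ∫x^(2j)·e^(−2αx²) dx = (2j−1)!!/(4α)^j · √(π/(2α)), odd powers integrate to 0; here √(π/(2α)) = 0.71765.
Normalization: ∫|φ|² dx = 0.71765.
⟨x⟩ = 0.0000 and ⟨x²⟩ = 0.081967.
(Δx)² = 0.081967 − (0.0000)² = 0.081967.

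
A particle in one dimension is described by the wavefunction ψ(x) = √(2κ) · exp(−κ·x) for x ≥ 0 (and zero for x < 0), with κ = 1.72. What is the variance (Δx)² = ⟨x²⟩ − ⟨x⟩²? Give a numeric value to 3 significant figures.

Compute ⟨x⟩ and ⟨x²⟩ separately, then (Δx)² = ⟨x²⟩ − ⟨x⟩².
Every integrand reduces to terms xʲ·e^(−2κx) on [0, ∞); use ∫₀^∞ xʲ·e^(−2κx) dx = j!/(2κ)^(j+1).
⟨x⟩ = 0.29070 and ⟨x²⟩ = 0.16901.
(Δx)² = 0.16901 − (0.29070)² = 0.084505.

0.0845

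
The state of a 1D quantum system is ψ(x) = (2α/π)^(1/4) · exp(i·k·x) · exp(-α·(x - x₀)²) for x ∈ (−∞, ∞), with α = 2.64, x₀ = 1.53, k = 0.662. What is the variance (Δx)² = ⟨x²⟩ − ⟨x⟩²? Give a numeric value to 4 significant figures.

Compute ⟨x⟩ and ⟨x²⟩ separately, then (Δx)² = ⟨x²⟩ − ⟨x⟩².
Gaussian moments (u = x − x₀): ∫u^(2j)·e^(−2αu²) du = (2j−1)!!/(4α)^j · √(π/(2α)), odd powers integrate to 0; here √(π/(2α)) = 0.77136.
⟨x⟩ = 1.5300 and ⟨x²⟩ = 2.4356.
(Δx)² = 2.4356 − (1.5300)² = 0.094697.

0.09470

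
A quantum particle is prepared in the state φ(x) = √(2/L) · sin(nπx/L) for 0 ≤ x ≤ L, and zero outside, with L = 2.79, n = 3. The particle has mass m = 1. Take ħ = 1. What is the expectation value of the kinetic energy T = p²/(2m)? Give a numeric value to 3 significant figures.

5.71

T = −(ħ²/2m) d²/dx², so ⟨T⟩ = −(ħ²/2m) ∫ φ*·φ'' dx; with m = 1.
d/dx sin(nπx/L) = (nπ/L)·cos(nπx/L) and d²/dx² sin(nπx/L) = −(nπ/L)²·sin(nπx/L); on 0 ≤ x ≤ L, ∫sin²(nπx/L) dx = L/2 and ∫sin(nπx/L)·cos(nπx/L) dx = 0.
⟨T⟩ = 5.7056.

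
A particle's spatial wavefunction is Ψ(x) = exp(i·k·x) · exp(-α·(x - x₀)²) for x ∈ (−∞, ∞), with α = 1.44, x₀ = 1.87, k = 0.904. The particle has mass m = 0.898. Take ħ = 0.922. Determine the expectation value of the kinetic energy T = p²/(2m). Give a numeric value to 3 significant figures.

1.07

T = −(ħ²/2m) d²/dx², so ⟨T⟩ = −(ħ²/2m) ∫ Ψ*·Ψ'' dx / ∫|Ψ|² dx; with m = 0.898.
Gaussian moments (u = x − x₀): ∫u^(2j)·e^(−2αu²) du = (2j−1)!!/(4α)^j · √(π/(2α)), odd powers integrate to 0; here √(π/(2α)) = 1.0444. Derivatives: Ψ′ = (ik − 2αu)·Ψ, Ψ″ = ((ik − 2αu)² − 2α)·Ψ; the odd-in-u pieces drop out.
State is unnormalized: ∫|Ψ|² dx = 1.0444, and ∫Ψ*·(−ħ²/2m · Ψ'') dx = 1.1159, so ⟨T⟩ = 1.1159 / 1.0444.
⟨T⟩ = 1.0684.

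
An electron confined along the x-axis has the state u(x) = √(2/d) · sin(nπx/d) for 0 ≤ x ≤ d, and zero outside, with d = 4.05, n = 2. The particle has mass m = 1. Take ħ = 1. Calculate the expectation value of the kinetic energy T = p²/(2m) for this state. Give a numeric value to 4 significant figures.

1.203

T = −(ħ²/2m) d²/dx², so ⟨T⟩ = −(ħ²/2m) ∫ u*·u'' dx; with m = 1.
d/dx sin(nπx/d) = (nπ/d)·cos(nπx/d) and d²/dx² sin(nπx/d) = −(nπ/d)²·sin(nπx/d); on 0 ≤ x ≤ d, ∫sin²(nπx/d) dx = d/2 and ∫sin(nπx/d)·cos(nπx/d) dx = 0.
⟨T⟩ = 1.2034.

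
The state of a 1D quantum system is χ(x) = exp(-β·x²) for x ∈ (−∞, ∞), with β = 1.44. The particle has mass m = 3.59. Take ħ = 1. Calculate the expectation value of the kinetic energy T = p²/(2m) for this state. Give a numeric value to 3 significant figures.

T = −(ħ²/2m) d²/dx², so ⟨T⟩ = −(ħ²/2m) ∫ χ*·χ'' dx / ∫|χ|² dx; with m = 3.59.
Gaussian moments: ∫x^(2j)·e^(−2βx²) dx = (2j−1)!!/(4β)^j · √(π/(2β)), odd powers integrate to 0; here √(π/(2β)) = 1.0444. Derivatives: d/dx e^(−βx²) = −2βx·e^(−βx²), d²/dx² e^(−βx²) = (4β²x² − 2β)·e^(−βx²).
State is unnormalized: ∫|χ|² dx = 1.0444, and ∫χ*·(−ħ²/2m · χ'') dx = 0.20947, so ⟨T⟩ = 0.20947 / 1.0444.
⟨T⟩ = 0.20056.

0.201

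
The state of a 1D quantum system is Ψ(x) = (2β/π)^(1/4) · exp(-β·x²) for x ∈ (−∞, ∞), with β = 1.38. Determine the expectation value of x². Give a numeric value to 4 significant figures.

0.1812

⟨x²⟩ = ∫ x²·|Ψ|² dx (integrals over the domain).
Gaussian moments: ∫x^(2j)·e^(−2βx²) dx = (2j−1)!!/(4β)^j · √(π/(2β)), odd powers integrate to 0; here √(π/(2β)) = 1.0669.
⟨x²⟩ = 0.18116.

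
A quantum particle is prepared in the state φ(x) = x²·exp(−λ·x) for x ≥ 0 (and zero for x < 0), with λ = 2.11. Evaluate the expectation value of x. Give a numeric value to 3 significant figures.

⟨x⟩ = ∫ x·|φ|² dx / ∫|φ|² dx (integrals over the domain).
Every integrand reduces to terms xʲ·e^(−2λx) on [0, ∞); use ∫₀^∞ xʲ·e^(−2λx) dx = j!/(2λ)^(j+1).
State is unnormalized: ∫|φ|² dx = 0.017933, and ∫φ*·x·φ dx = 0.021247, so ⟨x⟩ = 0.021247 / 0.017933.
⟨x⟩ = 1.1848.

1.18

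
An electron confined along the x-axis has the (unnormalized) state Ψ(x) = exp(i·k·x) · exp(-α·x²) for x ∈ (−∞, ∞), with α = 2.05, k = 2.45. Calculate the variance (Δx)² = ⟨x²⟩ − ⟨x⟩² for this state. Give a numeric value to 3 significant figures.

Compute ⟨x⟩ and ⟨x²⟩ separately, then (Δx)² = ⟨x²⟩ − ⟨x⟩².
Gaussian moments: ∫x^(2j)·e^(−2αx²) dx = (2j−1)!!/(4α)^j · √(π/(2α)), odd powers integrate to 0; here √(π/(2α)) = 0.87535.
Normalization: ∫|Ψ|² dx = 0.87535.
⟨x⟩ = 0.0000 and ⟨x²⟩ = 0.12195.
(Δx)² = 0.12195 − (0.0000)² = 0.12195.

0.122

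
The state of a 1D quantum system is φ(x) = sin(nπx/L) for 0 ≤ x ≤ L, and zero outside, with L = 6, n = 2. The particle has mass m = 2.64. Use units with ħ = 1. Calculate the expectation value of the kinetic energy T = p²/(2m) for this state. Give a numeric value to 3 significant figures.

T = −(ħ²/2m) d²/dx², so ⟨T⟩ = −(ħ²/2m) ∫ φ*·φ'' dx / ∫|φ|² dx; with m = 2.64.
d/dx sin(nπx/L) = (nπ/L)·cos(nπx/L) and d²/dx² sin(nπx/L) = −(nπ/L)²·sin(nπx/L); on 0 ≤ x ≤ L, ∫sin²(nπx/L) dx = L/2 and ∫sin(nπx/L)·cos(nπx/L) dx = 0.
State is unnormalized: ∫|φ|² dx = 3.0000, and ∫φ*·(−ħ²/2m · φ'') dx = 0.62308, so ⟨T⟩ = 0.62308 / 3.0000.
⟨T⟩ = 0.20769.

0.208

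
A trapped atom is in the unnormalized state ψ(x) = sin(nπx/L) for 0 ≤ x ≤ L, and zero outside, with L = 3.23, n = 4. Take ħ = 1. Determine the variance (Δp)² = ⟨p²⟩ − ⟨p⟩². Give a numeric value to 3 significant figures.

15.1

Compute ⟨p⟩ and ⟨p²⟩ separately; (Δp)² = ⟨p²⟩ − ⟨p⟩².
d/dx sin(nπx/L) = (nπ/L)·cos(nπx/L) and d²/dx² sin(nπx/L) = −(nπ/L)²·sin(nπx/L); on 0 ≤ x ≤ L, ∫sin²(nπx/L) dx = L/2 and ∫sin(nπx/L)·cos(nπx/L) dx = 0.
Normalization: ∫|ψ|² dx = 1.6150.
⟨p⟩ = 0.0000 and ⟨p²⟩ = 15.136.
(Δp)² = 15.136 − (0.0000)² = 15.136.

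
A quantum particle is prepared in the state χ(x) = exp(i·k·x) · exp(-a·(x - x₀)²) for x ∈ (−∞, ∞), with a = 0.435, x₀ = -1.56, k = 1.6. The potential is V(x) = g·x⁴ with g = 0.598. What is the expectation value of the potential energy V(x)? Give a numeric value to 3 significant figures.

⟨V⟩ = ∫ V(x)·|χ|² dx / ∫|χ|² dx.
Gaussian moments (u = x − x₀): ∫u^(2j)·e^(−2au²) du = (2j−1)!!/(4a)^j · √(π/(2a)), odd powers integrate to 0; here √(π/(2a)) = 1.9003.
State is unnormalized: ∫|χ|² dx = 1.9003, and ∫χ*·V(x)·χ dx = 17.392, so ⟨V⟩ = 17.392 / 1.9003.
⟨V⟩ = 9.1524.

9.15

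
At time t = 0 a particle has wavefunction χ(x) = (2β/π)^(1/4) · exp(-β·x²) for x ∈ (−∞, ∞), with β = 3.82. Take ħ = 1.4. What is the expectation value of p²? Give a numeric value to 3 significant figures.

7.49

p² χ = −ħ² d²χ/dx²; ⟨p²⟩ = −ħ² ∫ χ*·χ'' dx.
Gaussian moments: ∫x^(2j)·e^(−2βx²) dx = (2j−1)!!/(4β)^j · √(π/(2β)), odd powers integrate to 0; here √(π/(2β)) = 0.64125. Derivatives: d/dx e^(−βx²) = −2βx·e^(−βx²), d²/dx² e^(−βx²) = (4β²x² − 2β)·e^(−βx²).
⟨p²⟩ = 7.4872.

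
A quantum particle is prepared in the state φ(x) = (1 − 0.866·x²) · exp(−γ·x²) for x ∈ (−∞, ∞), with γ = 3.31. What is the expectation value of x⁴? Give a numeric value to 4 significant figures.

0.009617

⟨x⁴⟩ = ∫ x⁴·|φ|² dx / ∫|φ|² dx (integrals over the domain).
Expand each integrand as polynomial × e^(−2γx²) and use ∫x^(2j)·e^(−2γx²) dx = (2j−1)!!/(4γ)^j · √(π/(2γ)), odd powers → 0; here √(π/(2γ)) = 0.68888.
State is unnormalized: ∫|φ|² dx = 0.60761, and ∫φ*·x⁴·φ dx = 0.0058435, so ⟨x⁴⟩ = 0.0058435 / 0.60761.
⟨x⁴⟩ = 0.0096172.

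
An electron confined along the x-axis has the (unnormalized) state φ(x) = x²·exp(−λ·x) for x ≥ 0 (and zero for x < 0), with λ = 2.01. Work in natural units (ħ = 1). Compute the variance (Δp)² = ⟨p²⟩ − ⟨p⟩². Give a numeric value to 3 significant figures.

1.35

Compute ⟨p⟩ and ⟨p²⟩ separately; (Δp)² = ⟨p²⟩ − ⟨p⟩².
Differentiate x²·exp(−λ·x) with the product rule; every integrand then reduces to terms xʲ·e^(−2λx) on [0, ∞), with ∫₀^∞ xʲ·e^(−2λx) dx = j!/(2λ)^(j+1).
Normalization: ∫|φ|² dx = 0.022860.
⟨p⟩ = 0.0000 and ⟨p²⟩ = 1.3467.
(Δp)² = 1.3467 − (0.0000)² = 1.3467.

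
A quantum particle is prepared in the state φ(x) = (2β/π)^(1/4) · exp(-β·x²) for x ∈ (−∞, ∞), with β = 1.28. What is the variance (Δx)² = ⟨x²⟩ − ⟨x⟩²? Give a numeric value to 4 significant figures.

Compute ⟨x⟩ and ⟨x²⟩ separately, then (Δx)² = ⟨x²⟩ − ⟨x⟩².
Gaussian moments: ∫x^(2j)·e^(−2βx²) dx = (2j−1)!!/(4β)^j · √(π/(2β)), odd powers integrate to 0; here √(π/(2β)) = 1.1078.
⟨x⟩ = 0.0000 and ⟨x²⟩ = 0.19531.
(Δx)² = 0.19531 − (0.0000)² = 0.19531.

0.1953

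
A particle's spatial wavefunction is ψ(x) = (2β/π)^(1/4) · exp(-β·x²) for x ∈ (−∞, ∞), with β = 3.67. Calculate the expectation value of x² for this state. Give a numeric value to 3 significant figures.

⟨x²⟩ = ∫ x²·|ψ|² dx (integrals over the domain).
Gaussian moments: ∫x^(2j)·e^(−2βx²) dx = (2j−1)!!/(4β)^j · √(π/(2β)), odd powers integrate to 0; here √(π/(2β)) = 0.65422.
⟨x²⟩ = 0.068120.

0.0681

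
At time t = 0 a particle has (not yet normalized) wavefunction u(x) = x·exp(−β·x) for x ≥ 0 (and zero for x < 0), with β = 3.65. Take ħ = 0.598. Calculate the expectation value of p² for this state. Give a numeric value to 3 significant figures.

p² u = −ħ² d²u/dx²; ⟨p²⟩ = −ħ² ∫ u*·u'' dx / ∫|u|² dx.
Differentiate x·exp(−β·x) with the product rule; every integrand then reduces to terms xʲ·e^(−2βx) on [0, ∞), with ∫₀^∞ xʲ·e^(−2βx) dx = j!/(2β)^(j+1).
State is unnormalized: ∫|u|² dx = 0.0051412, and ∫u*·(−ħ² u'') dx = 0.024493, so ⟨p²⟩ = 0.024493 / 0.0051412.
⟨p²⟩ = 4.7642.

4.76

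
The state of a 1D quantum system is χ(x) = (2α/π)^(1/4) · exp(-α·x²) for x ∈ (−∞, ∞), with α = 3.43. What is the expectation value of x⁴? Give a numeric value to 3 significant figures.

⟨x⁴⟩ = ∫ x⁴·|χ|² dx (integrals over the domain).
Gaussian moments: ∫x^(2j)·e^(−2αx²) dx = (2j−1)!!/(4α)^j · √(π/(2α)), odd powers integrate to 0; here √(π/(2α)) = 0.67673.
⟨x⁴⟩ = 0.015937.

0.0159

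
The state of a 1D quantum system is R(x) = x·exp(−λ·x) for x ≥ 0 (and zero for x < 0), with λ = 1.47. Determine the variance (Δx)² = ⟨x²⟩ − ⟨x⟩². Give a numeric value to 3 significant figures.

Compute ⟨x⟩ and ⟨x²⟩ separately, then (Δx)² = ⟨x²⟩ − ⟨x⟩².
Every integrand reduces to terms xʲ·e^(−2λx) on [0, ∞); use ∫₀^∞ xʲ·e^(−2λx) dx = j!/(2λ)^(j+1).
Normalization: ∫|R|² dx = 0.078702.
⟨x⟩ = 1.0204 and ⟨x²⟩ = 1.3883.
(Δx)² = 1.3883 − (1.0204)² = 0.34708.

0.347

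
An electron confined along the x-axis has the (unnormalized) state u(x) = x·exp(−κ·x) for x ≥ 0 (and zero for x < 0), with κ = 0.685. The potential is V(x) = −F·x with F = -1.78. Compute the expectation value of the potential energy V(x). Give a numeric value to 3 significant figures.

3.90

⟨V⟩ = ∫ V(x)·|u|² dx / ∫|u|² dx.
Every integrand reduces to terms xʲ·e^(−2κx) on [0, ∞); use ∫₀^∞ xʲ·e^(−2κx) dx = j!/(2κ)^(j+1).
State is unnormalized: ∫|u|² dx = 0.77780, and ∫u*·V(x)·u dx = 3.0317, so ⟨V⟩ = 3.0317 / 0.77780.
⟨V⟩ = 3.8978.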